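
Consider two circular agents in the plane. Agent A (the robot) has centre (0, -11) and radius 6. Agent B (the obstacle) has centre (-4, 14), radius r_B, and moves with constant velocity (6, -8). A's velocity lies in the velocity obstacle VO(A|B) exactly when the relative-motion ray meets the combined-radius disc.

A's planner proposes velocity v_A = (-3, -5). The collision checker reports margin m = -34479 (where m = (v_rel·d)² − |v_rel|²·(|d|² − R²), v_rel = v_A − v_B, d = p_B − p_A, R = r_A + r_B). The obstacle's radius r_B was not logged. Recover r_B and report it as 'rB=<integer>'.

m = -34479
d = (-4, 25);  v_rel = (-9, 3),  |v_rel|² = 90
v_rel×d = (-9)·(25) − (3)·(-4) = -213
since m = R²·90 − (-213)²:  R² = (45369 + -34479) / 90 = 121
R = √121 = 11  ⇒  r_B = 11 − 6 = 5

rB=5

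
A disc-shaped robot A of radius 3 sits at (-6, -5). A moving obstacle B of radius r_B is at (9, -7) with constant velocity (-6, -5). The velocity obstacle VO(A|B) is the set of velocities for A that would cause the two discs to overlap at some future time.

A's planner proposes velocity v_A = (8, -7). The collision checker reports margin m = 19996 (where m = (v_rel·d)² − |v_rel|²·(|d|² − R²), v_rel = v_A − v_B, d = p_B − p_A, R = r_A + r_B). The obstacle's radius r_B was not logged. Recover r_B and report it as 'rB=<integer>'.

m = 19996
d = (15, -2);  v_rel = (14, -2),  |v_rel|² = 200
v_rel×d = (14)·(-2) − (-2)·(15) = 2
since m = R²·200 − 2²:  R² = (4 + 19996) / 200 = 100
R = √100 = 10  ⇒  r_B = 10 − 3 = 7

rB=7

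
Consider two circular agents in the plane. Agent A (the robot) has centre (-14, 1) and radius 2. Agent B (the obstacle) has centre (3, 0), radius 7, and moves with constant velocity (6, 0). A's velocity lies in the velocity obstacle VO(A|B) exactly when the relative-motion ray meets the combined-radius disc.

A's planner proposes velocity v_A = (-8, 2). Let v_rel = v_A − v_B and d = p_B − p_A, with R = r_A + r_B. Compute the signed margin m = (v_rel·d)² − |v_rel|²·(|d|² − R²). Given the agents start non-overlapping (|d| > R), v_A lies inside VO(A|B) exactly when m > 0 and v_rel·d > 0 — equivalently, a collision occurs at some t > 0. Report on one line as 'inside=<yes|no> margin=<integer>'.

d = (17, -1),  |d|² = 290;  R = 2+7 = 9,  c = 290−9² = 209
v_rel = (-14, 2),  |v_rel|² = 200;  v_rel·d = (-14)·(17) + (2)·(-1) = -240
200·t² + 480·t + 209 = 0  ⇒  m = (-240)² − 200·209 = 15800
m = 15800 > 0,  v_rel·d = -240 < 0  ⇒  outside

inside=no margin=15800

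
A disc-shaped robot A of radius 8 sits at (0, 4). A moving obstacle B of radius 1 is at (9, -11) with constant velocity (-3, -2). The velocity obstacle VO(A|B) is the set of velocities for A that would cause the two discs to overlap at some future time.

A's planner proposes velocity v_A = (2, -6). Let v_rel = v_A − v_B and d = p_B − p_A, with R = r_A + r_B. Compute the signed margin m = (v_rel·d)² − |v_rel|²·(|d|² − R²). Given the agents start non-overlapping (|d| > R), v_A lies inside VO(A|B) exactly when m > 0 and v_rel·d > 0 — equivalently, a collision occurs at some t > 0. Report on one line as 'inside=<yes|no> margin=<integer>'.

d = (9, -15),  |d|² = 306;  R = 8+1 = 9,  c = 306−9² = 225
v_rel = (5, -4),  |v_rel|² = 41;  v_rel·d = (5)·(9) + (-4)·(-15) = 105
41·t² − 210·t + 225 = 0  ⇒  m = 105² − 41·225 = 1800
m = 1800 > 0,  v_rel·d = 105 > 0  ⇒  inside

inside=yes margin=1800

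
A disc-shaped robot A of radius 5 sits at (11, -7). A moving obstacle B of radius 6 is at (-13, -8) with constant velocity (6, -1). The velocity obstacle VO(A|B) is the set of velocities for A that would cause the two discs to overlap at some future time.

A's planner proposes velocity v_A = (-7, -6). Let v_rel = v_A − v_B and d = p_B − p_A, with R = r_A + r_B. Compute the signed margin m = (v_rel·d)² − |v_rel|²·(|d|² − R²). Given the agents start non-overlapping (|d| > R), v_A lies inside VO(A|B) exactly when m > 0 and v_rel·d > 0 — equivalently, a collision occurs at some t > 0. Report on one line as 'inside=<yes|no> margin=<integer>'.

d = (-24, -1),  |d|² = 577;  R = 5+6 = 11,  c = 577−11² = 456
v_rel = (-13, -5),  |v_rel|² = 194;  v_rel·d = (-13)·(-24) + (-5)·(-1) = 317
194·t² − 634·t + 456 = 0  ⇒  m = 317² − 194·456 = 12025
m = 12025 > 0,  v_rel·d = 317 > 0  ⇒  inside

inside=yes margin=12025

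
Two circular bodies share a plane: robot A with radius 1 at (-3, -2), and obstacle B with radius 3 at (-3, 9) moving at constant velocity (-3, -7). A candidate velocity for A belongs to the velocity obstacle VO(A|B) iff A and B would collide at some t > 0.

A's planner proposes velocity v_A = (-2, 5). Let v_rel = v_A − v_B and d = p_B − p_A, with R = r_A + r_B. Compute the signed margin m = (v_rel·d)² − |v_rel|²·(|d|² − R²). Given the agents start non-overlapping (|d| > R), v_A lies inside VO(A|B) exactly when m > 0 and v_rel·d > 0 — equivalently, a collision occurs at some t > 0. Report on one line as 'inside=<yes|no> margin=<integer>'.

d = (0, 11),  |d|² = 121;  R = 1+3 = 4,  c = 121−4² = 105
v_rel = (1, 12),  |v_rel|² = 145;  v_rel·d = (1)·(0) + (12)·(11) = 132
145·t² − 264·t + 105 = 0  ⇒  m = 132² − 145·105 = 2199
m = 2199 > 0,  v_rel·d = 132 > 0  ⇒  inside

inside=yes margin=2199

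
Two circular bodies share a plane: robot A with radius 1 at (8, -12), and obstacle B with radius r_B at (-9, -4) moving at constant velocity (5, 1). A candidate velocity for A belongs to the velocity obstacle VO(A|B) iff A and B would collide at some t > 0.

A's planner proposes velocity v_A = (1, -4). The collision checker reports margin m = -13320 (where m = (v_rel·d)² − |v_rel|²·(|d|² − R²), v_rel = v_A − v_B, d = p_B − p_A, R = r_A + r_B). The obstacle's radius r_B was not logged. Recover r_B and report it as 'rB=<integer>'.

m = -13320
d = (-17, 8);  v_rel = (-4, -5),  |v_rel|² = 41
v_rel×d = (-4)·(8) − (-5)·(-17) = -117
since m = R²·41 − (-117)²:  R² = (13689 + -13320) / 41 = 9
R = √9 = 3  ⇒  r_B = 3 − 1 = 2

rB=2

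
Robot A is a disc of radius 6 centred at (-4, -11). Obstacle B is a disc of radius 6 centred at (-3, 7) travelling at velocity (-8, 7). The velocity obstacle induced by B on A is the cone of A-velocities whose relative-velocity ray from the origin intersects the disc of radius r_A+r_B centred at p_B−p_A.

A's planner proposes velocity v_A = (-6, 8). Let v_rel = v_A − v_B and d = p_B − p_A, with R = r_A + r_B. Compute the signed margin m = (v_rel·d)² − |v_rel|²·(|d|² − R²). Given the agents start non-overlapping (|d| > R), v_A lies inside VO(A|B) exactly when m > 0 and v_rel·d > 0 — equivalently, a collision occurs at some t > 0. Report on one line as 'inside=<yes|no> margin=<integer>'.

d = (1, 18),  |d|² = 325;  R = 6+6 = 12,  c = 325−12² = 181
v_rel = (2, 1),  |v_rel|² = 5;  v_rel·d = (2)·(1) + (1)·(18) = 20
5·t² − 40·t + 181 = 0  ⇒  m = 20² − 5·181 = -505
m = -505 < 0,  v_rel·d = 20 > 0  ⇒  outside

inside=no margin=-505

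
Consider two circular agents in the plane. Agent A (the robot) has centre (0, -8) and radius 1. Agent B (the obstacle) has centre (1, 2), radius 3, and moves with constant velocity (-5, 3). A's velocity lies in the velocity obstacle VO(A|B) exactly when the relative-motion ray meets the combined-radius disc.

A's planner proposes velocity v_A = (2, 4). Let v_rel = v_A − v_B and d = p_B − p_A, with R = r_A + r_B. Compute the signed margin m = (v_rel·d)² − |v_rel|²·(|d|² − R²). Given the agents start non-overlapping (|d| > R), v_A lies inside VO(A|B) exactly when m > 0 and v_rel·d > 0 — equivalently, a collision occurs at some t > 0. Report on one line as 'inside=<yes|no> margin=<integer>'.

d = (1, 10),  |d|² = 101;  R = 1+3 = 4,  c = 101−4² = 85
v_rel = (7, 1),  |v_rel|² = 50;  v_rel·d = (7)·(1) + (1)·(10) = 17
50·t² − 34·t + 85 = 0  ⇒  m = 17² − 50·85 = -3961
m = -3961 < 0,  v_rel·d = 17 > 0  ⇒  outside

inside=no margin=-3961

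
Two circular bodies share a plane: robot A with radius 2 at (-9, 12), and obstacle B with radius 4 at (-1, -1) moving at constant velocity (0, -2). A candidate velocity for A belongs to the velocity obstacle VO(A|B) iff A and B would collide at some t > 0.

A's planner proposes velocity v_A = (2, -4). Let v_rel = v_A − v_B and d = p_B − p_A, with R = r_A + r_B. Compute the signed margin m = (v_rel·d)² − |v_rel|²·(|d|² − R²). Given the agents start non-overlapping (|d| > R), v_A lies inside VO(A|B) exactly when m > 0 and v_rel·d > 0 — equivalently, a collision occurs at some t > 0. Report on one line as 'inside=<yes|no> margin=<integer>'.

d = (8, -13),  |d|² = 233;  R = 2+4 = 6,  c = 233−6² = 197
v_rel = (2, -2),  |v_rel|² = 8;  v_rel·d = (2)·(8) + (-2)·(-13) = 42
8·t² − 84·t + 197 = 0  ⇒  m = 42² − 8·197 = 188
m = 188 > 0,  v_rel·d = 42 > 0  ⇒  inside

inside=yes margin=188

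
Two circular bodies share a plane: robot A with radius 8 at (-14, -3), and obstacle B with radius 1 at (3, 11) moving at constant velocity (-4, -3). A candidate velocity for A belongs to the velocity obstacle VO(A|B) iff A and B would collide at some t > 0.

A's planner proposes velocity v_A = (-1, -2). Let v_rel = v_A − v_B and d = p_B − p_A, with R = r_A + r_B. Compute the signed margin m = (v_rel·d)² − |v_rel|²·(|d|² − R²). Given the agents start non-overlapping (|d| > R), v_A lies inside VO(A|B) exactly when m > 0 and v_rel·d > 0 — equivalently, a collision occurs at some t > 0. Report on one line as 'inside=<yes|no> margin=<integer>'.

d = (17, 14),  |d|² = 485;  R = 8+1 = 9,  c = 485−9² = 404
v_rel = (3, 1),  |v_rel|² = 10;  v_rel·d = (3)·(17) + (1)·(14) = 65
10·t² − 130·t + 404 = 0  ⇒  m = 65² − 10·404 = 185
m = 185 > 0,  v_rel·d = 65 > 0  ⇒  inside

inside=yes margin=185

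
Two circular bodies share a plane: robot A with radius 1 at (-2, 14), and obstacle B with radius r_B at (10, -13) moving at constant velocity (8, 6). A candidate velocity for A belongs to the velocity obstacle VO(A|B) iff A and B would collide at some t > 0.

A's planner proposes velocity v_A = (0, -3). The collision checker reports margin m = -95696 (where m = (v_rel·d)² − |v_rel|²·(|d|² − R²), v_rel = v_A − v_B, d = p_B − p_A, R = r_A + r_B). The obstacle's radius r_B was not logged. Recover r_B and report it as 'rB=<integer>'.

m = -95696
d = (12, -27);  v_rel = (-8, -9),  |v_rel|² = 145
v_rel×d = (-8)·(-27) − (-9)·(12) = 324
since m = R²·145 − 324²:  R² = (104976 + -95696) / 145 = 64
R = √64 = 8  ⇒  r_B = 8 − 1 = 7

rB=7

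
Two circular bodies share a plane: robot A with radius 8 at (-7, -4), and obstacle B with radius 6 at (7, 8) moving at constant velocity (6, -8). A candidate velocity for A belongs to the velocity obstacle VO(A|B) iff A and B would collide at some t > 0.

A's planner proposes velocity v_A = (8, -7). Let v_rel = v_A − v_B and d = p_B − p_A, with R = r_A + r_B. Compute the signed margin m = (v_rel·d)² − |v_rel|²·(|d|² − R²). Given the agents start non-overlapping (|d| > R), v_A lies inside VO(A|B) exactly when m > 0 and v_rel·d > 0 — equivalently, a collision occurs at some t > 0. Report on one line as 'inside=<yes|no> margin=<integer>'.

d = (14, 12),  |d|² = 340;  R = 8+6 = 14,  c = 340−14² = 144
v_rel = (2, 1),  |v_rel|² = 5;  v_rel·d = (2)·(14) + (1)·(12) = 40
5·t² − 80·t + 144 = 0  ⇒  m = 40² − 5·144 = 880
m = 880 > 0,  v_rel·d = 40 > 0  ⇒  inside

inside=yes margin=880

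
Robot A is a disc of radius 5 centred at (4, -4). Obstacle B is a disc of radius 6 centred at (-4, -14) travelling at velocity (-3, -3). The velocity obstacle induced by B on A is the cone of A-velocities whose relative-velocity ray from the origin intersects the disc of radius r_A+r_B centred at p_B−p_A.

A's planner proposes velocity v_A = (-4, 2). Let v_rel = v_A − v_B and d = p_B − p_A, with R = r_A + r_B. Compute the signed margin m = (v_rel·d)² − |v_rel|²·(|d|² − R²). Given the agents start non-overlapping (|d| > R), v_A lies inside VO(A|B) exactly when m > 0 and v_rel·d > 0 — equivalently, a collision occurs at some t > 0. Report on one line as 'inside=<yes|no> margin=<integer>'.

d = (-8, -10),  |d|² = 164;  R = 5+6 = 11,  c = 164−11² = 43
v_rel = (-1, 5),  |v_rel|² = 26;  v_rel·d = (-1)·(-8) + (5)·(-10) = -42
26·t² + 84·t + 43 = 0  ⇒  m = (-42)² − 26·43 = 646
m = 646 > 0,  v_rel·d = -42 < 0  ⇒  outside

inside=no margin=646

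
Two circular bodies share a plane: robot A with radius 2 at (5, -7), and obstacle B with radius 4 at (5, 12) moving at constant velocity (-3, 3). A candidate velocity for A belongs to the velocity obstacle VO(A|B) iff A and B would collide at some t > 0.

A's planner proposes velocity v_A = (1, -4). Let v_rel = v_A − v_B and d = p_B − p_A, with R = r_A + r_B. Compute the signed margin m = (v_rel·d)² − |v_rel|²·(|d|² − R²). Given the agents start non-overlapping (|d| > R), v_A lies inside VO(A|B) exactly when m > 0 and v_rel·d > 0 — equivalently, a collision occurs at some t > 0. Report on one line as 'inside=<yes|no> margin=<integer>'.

d = (0, 19),  |d|² = 361;  R = 2+4 = 6,  c = 361−6² = 325
v_rel = (4, -7),  |v_rel|² = 65;  v_rel·d = (4)·(0) + (-7)·(19) = -133
65·t² + 266·t + 325 = 0  ⇒  m = (-133)² − 65·325 = -3436
m = -3436 < 0,  v_rel·d = -133 < 0  ⇒  outside

inside=no margin=-3436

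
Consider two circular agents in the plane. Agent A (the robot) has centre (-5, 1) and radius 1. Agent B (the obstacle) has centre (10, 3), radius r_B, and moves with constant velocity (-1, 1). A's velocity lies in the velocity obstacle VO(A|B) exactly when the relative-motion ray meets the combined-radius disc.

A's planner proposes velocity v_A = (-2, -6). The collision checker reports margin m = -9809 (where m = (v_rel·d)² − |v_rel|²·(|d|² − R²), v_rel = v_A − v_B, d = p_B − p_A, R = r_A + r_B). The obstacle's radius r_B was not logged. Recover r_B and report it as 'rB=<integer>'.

m = -9809
d = (15, 2);  v_rel = (-1, -7),  |v_rel|² = 50
v_rel×d = (-1)·(2) − (-7)·(15) = 103
since m = R²·50 − 103²:  R² = (10609 + -9809) / 50 = 16
R = √16 = 4  ⇒  r_B = 4 − 1 = 3

rB=3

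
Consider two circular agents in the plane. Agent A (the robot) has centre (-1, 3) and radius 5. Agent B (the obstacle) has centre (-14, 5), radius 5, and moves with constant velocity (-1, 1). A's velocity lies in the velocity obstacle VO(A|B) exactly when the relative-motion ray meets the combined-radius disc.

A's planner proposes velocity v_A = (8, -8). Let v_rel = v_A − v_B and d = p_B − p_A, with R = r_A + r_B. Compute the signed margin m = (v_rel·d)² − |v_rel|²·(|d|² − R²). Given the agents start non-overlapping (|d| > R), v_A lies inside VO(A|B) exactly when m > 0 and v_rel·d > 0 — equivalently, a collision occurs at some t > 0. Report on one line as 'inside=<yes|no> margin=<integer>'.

d = (-13, 2),  |d|² = 173;  R = 5+5 = 10,  c = 173−10² = 73
v_rel = (9, -9),  |v_rel|² = 162;  v_rel·d = (9)·(-13) + (-9)·(2) = -135
162·t² + 270·t + 73 = 0  ⇒  m = (-135)² − 162·73 = 6399
m = 6399 > 0,  v_rel·d = -135 < 0  ⇒  outside

inside=no margin=6399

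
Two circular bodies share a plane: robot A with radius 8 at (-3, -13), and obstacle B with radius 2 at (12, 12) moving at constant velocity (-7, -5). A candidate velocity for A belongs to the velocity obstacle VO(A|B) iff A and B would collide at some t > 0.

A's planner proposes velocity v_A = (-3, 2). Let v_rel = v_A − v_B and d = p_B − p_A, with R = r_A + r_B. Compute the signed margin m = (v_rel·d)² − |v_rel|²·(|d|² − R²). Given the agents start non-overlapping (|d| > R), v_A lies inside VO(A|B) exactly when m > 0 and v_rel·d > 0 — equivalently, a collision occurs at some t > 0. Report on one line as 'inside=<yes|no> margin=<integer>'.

d = (15, 25),  |d|² = 850;  R = 8+2 = 10,  c = 850−10² = 750
v_rel = (4, 7),  |v_rel|² = 65;  v_rel·d = (4)·(15) + (7)·(25) = 235
65·t² − 470·t + 750 = 0  ⇒  m = 235² − 65·750 = 6475
m = 6475 > 0,  v_rel·d = 235 > 0  ⇒  inside

inside=yes margin=6475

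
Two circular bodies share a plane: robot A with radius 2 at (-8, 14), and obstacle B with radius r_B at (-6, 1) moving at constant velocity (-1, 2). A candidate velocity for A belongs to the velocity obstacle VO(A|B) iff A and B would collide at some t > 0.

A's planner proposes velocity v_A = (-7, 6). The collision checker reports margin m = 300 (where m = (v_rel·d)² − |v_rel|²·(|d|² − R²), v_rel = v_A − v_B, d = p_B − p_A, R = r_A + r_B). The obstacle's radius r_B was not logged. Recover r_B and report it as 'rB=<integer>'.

m = 300
d = (2, -13);  v_rel = (-6, 4),  |v_rel|² = 52
v_rel×d = (-6)·(-13) − (4)·(2) = 70
since m = R²·52 − 70²:  R² = (4900 + 300) / 52 = 100
R = √100 = 10  ⇒  r_B = 10 − 2 = 8

rB=8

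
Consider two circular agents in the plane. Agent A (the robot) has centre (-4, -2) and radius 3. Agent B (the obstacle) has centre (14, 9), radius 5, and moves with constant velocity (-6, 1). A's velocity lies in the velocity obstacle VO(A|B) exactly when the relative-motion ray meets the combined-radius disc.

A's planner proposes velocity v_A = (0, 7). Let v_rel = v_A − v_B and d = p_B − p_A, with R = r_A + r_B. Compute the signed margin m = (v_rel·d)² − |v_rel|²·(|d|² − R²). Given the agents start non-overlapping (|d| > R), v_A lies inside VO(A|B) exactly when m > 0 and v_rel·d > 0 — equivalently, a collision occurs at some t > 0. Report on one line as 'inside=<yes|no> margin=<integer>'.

d = (18, 11),  |d|² = 445;  R = 3+5 = 8,  c = 445−8² = 381
v_rel = (6, 6),  |v_rel|² = 72;  v_rel·d = (6)·(18) + (6)·(11) = 174
72·t² − 348·t + 381 = 0  ⇒  m = 174² − 72·381 = 2844
m = 2844 > 0,  v_rel·d = 174 > 0  ⇒  inside

inside=yes margin=2844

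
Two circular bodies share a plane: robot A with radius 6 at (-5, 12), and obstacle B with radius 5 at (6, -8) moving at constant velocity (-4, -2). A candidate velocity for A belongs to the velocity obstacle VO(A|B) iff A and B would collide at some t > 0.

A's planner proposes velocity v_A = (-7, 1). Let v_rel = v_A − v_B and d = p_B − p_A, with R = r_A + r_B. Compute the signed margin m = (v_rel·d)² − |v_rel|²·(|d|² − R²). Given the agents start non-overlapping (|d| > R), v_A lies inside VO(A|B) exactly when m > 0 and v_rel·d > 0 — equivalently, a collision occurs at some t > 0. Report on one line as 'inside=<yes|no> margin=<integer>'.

d = (11, -20),  |d|² = 521;  R = 6+5 = 11,  c = 521−11² = 400
v_rel = (-3, 3),  |v_rel|² = 18;  v_rel·d = (-3)·(11) + (3)·(-20) = -93
18·t² + 186·t + 400 = 0  ⇒  m = (-93)² − 18·400 = 1449
m = 1449 > 0,  v_rel·d = -93 < 0  ⇒  outside

inside=no margin=1449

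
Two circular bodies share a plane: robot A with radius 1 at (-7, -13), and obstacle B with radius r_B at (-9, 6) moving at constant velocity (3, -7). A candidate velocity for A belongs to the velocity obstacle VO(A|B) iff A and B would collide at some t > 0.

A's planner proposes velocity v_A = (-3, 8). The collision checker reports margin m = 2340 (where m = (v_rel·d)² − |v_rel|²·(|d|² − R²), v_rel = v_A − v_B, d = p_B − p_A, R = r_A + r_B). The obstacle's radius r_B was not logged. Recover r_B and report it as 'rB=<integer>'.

m = 2340
d = (-2, 19);  v_rel = (-6, 15),  |v_rel|² = 261
v_rel×d = (-6)·(19) − (15)·(-2) = -84
since m = R²·261 − (-84)²:  R² = (7056 + 2340) / 261 = 36
R = √36 = 6  ⇒  r_B = 6 − 1 = 5

rB=5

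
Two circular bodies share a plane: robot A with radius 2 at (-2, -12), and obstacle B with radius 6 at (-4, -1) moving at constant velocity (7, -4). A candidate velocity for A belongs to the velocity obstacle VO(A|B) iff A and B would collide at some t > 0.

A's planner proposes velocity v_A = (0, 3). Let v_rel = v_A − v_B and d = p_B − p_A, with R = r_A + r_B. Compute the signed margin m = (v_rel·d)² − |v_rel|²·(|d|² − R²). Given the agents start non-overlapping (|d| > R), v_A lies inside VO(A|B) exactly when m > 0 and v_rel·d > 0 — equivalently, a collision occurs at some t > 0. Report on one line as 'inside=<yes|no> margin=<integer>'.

d = (-2, 11),  |d|² = 125;  R = 2+6 = 8,  c = 125−8² = 61
v_rel = (-7, 7),  |v_rel|² = 98;  v_rel·d = (-7)·(-2) + (7)·(11) = 91
98·t² − 182·t + 61 = 0  ⇒  m = 91² − 98·61 = 2303
m = 2303 > 0,  v_rel·d = 91 > 0  ⇒  inside

inside=yes margin=2303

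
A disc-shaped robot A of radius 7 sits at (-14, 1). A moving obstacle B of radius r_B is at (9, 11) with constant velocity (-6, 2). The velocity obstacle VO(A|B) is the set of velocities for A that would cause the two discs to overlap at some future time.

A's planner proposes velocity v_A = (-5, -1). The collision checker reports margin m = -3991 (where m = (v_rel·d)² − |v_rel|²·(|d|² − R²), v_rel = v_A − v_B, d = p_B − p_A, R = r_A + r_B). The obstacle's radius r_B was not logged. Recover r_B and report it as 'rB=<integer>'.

m = -3991
d = (23, 10);  v_rel = (1, -3),  |v_rel|² = 10
v_rel×d = (1)·(10) − (-3)·(23) = 79
since m = R²·10 − 79²:  R² = (6241 + -3991) / 10 = 225
R = √225 = 15  ⇒  r_B = 15 − 7 = 8

rB=8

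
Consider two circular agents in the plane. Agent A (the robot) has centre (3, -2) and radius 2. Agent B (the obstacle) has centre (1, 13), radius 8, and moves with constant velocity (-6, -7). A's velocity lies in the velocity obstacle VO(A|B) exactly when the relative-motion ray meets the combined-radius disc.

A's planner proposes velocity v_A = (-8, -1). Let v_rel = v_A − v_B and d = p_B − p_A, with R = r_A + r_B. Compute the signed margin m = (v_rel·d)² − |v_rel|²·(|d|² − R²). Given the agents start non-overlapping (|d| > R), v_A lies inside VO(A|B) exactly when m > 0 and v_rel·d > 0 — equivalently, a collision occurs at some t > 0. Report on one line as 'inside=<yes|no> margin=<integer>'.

d = (-2, 15),  |d|² = 229;  R = 2+8 = 10,  c = 229−10² = 129
v_rel = (-2, 6),  |v_rel|² = 40;  v_rel·d = (-2)·(-2) + (6)·(15) = 94
40·t² − 188·t + 129 = 0  ⇒  m = 94² − 40·129 = 3676
m = 3676 > 0,  v_rel·d = 94 > 0  ⇒  inside

inside=yes margin=3676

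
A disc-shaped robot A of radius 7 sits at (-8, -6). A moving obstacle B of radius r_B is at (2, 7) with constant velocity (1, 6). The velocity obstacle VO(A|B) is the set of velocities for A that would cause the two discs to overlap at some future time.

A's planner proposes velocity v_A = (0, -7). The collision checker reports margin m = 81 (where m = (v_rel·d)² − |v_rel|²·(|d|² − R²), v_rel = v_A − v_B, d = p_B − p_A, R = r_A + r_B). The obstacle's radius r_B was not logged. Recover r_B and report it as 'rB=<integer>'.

m = 81
d = (10, 13);  v_rel = (-1, -13),  |v_rel|² = 170
v_rel×d = (-1)·(13) − (-13)·(10) = 117
since m = R²·170 − 117²:  R² = (13689 + 81) / 170 = 81
R = √81 = 9  ⇒  r_B = 9 − 7 = 2

rB=2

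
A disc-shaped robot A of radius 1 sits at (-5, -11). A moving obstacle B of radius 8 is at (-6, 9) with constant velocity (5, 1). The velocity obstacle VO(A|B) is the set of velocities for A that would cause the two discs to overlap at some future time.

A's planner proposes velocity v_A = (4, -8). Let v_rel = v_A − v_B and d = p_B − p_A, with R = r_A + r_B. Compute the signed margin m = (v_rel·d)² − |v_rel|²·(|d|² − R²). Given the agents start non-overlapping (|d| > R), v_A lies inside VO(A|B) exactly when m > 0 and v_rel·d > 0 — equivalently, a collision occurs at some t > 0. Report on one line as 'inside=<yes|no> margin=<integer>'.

d = (-1, 20),  |d|² = 401;  R = 1+8 = 9,  c = 401−9² = 320
v_rel = (-1, -9),  |v_rel|² = 82;  v_rel·d = (-1)·(-1) + (-9)·(20) = -179
82·t² + 358·t + 320 = 0  ⇒  m = (-179)² − 82·320 = 5801
m = 5801 > 0,  v_rel·d = -179 < 0  ⇒  outside

inside=no margin=5801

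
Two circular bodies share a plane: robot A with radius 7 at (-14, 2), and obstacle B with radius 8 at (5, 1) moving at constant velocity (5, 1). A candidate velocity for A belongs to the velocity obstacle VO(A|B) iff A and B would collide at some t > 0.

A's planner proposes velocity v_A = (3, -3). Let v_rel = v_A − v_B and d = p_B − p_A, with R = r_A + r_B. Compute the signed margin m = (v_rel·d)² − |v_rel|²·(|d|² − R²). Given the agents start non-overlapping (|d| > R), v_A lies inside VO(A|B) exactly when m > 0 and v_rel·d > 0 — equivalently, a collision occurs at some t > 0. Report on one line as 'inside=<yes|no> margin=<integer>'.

d = (19, -1),  |d|² = 362;  R = 7+8 = 15,  c = 362−15² = 137
v_rel = (-2, -4),  |v_rel|² = 20;  v_rel·d = (-2)·(19) + (-4)·(-1) = -34
20·t² + 68·t + 137 = 0  ⇒  m = (-34)² − 20·137 = -1584
m = -1584 < 0,  v_rel·d = -34 < 0  ⇒  outside

inside=no margin=-1584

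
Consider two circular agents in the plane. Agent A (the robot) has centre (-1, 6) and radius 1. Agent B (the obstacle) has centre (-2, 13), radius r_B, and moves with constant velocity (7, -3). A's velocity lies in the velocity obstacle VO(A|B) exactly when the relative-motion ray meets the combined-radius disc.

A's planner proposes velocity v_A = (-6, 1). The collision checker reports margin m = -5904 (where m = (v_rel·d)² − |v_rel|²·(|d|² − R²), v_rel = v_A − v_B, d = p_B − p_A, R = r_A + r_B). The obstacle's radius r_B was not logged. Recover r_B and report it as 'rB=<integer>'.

m = -5904
d = (-1, 7);  v_rel = (-13, 4),  |v_rel|² = 185
v_rel×d = (-13)·(7) − (4)·(-1) = -87
since m = R²·185 − (-87)²:  R² = (7569 + -5904) / 185 = 9
R = √9 = 3  ⇒  r_B = 3 − 1 = 2

rB=2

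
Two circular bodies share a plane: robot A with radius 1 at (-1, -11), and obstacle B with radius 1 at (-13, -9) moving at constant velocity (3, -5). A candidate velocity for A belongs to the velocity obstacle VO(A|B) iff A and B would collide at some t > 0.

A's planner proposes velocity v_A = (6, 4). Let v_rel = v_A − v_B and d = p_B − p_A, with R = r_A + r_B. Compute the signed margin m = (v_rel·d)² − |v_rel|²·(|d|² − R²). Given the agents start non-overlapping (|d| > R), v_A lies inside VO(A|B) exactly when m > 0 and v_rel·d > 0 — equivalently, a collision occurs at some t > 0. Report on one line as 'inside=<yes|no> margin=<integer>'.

d = (-12, 2),  |d|² = 148;  R = 1+1 = 2,  c = 148−2² = 144
v_rel = (3, 9),  |v_rel|² = 90;  v_rel·d = (3)·(-12) + (9)·(2) = -18
90·t² + 36·t + 144 = 0  ⇒  m = (-18)² − 90·144 = -12636
m = -12636 < 0,  v_rel·d = -18 < 0  ⇒  outside

inside=no margin=-12636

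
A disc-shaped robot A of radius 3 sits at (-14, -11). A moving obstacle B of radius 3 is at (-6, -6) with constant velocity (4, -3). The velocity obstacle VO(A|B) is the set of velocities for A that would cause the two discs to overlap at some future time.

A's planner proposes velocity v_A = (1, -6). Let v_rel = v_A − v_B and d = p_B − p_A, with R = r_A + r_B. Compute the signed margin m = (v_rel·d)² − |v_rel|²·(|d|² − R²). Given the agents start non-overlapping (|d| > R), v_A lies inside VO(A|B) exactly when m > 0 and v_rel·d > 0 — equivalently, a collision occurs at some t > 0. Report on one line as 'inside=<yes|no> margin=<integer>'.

d = (8, 5),  |d|² = 89;  R = 3+3 = 6,  c = 89−6² = 53
v_rel = (-3, -3),  |v_rel|² = 18;  v_rel·d = (-3)·(8) + (-3)·(5) = -39
18·t² + 78·t + 53 = 0  ⇒  m = (-39)² − 18·53 = 567
m = 567 > 0,  v_rel·d = -39 < 0  ⇒  outside

inside=no margin=567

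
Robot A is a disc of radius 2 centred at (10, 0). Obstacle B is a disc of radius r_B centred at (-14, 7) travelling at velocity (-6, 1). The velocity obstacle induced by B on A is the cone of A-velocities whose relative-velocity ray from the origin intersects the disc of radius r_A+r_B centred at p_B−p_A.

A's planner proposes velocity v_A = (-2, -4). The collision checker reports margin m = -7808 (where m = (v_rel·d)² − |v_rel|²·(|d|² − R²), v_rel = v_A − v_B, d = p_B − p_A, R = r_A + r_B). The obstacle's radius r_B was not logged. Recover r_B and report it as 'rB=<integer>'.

m = -7808
d = (-24, 7);  v_rel = (4, -5),  |v_rel|² = 41
v_rel×d = (4)·(7) − (-5)·(-24) = -92
since m = R²·41 − (-92)²:  R² = (8464 + -7808) / 41 = 16
R = √16 = 4  ⇒  r_B = 4 − 2 = 2

rB=2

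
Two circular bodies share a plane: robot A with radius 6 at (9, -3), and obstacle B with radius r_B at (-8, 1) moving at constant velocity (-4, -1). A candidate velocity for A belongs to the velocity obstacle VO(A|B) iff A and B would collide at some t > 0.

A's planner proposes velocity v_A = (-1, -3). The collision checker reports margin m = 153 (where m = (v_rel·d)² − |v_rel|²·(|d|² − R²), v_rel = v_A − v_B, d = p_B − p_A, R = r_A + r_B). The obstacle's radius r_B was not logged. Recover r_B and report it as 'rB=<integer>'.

m = 153
d = (-17, 4);  v_rel = (3, -2),  |v_rel|² = 13
v_rel×d = (3)·(4) − (-2)·(-17) = -22
since m = R²·13 − (-22)²:  R² = (484 + 153) / 13 = 49
R = √49 = 7  ⇒  r_B = 7 − 6 = 1

rB=1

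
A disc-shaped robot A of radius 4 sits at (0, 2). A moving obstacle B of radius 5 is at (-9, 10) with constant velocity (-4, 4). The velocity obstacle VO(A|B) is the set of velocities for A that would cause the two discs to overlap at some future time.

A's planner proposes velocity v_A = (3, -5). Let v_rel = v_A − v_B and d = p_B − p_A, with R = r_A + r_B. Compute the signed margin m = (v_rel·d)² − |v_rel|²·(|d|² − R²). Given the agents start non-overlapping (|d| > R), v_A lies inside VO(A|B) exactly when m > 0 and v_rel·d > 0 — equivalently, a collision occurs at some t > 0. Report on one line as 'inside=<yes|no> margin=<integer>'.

d = (-9, 8),  |d|² = 145;  R = 4+5 = 9,  c = 145−9² = 64
v_rel = (7, -9),  |v_rel|² = 130;  v_rel·d = (7)·(-9) + (-9)·(8) = -135
130·t² + 270·t + 64 = 0  ⇒  m = (-135)² − 130·64 = 9905
m = 9905 > 0,  v_rel·d = -135 < 0  ⇒  outside

inside=no margin=9905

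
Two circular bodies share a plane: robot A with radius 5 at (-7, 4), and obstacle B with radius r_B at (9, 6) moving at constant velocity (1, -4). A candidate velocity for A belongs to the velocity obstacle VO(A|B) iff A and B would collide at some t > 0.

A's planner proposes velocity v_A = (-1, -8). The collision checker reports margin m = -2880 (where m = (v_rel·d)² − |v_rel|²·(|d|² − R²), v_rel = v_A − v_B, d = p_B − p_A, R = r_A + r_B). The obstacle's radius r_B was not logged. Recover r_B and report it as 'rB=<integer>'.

m = -2880
d = (16, 2);  v_rel = (-2, -4),  |v_rel|² = 20
v_rel×d = (-2)·(2) − (-4)·(16) = 60
since m = R²·20 − 60²:  R² = (3600 + -2880) / 20 = 36
R = √36 = 6  ⇒  r_B = 6 − 5 = 1

rB=1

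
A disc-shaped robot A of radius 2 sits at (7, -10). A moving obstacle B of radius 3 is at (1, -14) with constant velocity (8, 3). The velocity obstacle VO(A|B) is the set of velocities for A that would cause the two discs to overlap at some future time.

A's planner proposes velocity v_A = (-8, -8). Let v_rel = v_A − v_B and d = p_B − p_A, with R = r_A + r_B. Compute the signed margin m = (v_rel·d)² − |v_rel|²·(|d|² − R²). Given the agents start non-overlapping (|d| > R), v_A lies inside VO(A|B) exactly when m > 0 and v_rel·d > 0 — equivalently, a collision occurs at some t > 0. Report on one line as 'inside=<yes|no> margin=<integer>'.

d = (-6, -4),  |d|² = 52;  R = 2+3 = 5,  c = 52−5² = 27
v_rel = (-16, -11),  |v_rel|² = 377;  v_rel·d = (-16)·(-6) + (-11)·(-4) = 140
377·t² − 280·t + 27 = 0  ⇒  m = 140² − 377·27 = 9421
m = 9421 > 0,  v_rel·d = 140 > 0  ⇒  inside

inside=yes margin=9421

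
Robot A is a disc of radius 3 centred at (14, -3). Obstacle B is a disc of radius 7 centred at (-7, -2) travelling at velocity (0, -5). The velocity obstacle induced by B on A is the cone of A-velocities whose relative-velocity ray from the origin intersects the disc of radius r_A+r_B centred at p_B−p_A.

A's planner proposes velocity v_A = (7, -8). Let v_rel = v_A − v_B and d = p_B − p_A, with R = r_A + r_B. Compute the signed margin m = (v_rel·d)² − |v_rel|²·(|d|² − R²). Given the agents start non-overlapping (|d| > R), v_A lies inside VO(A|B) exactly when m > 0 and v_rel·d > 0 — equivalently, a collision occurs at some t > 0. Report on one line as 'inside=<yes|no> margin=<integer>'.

d = (-21, 1),  |d|² = 442;  R = 3+7 = 10,  c = 442−10² = 342
v_rel = (7, -3),  |v_rel|² = 58;  v_rel·d = (7)·(-21) + (-3)·(1) = -150
58·t² + 300·t + 342 = 0  ⇒  m = (-150)² − 58·342 = 2664
m = 2664 > 0,  v_rel·d = -150 < 0  ⇒  outside

inside=no margin=2664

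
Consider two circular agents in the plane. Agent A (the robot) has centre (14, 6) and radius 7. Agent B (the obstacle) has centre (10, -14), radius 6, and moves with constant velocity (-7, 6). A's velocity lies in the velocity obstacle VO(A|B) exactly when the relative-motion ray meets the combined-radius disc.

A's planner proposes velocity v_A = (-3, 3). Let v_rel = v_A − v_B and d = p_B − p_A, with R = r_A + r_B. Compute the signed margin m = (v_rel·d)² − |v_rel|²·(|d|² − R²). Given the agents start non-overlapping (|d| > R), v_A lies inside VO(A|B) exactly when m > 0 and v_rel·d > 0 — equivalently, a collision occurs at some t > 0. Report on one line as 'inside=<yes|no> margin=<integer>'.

d = (-4, -20),  |d|² = 416;  R = 7+6 = 13,  c = 416−13² = 247
v_rel = (4, -3),  |v_rel|² = 25;  v_rel·d = (4)·(-4) + (-3)·(-20) = 44
25·t² − 88·t + 247 = 0  ⇒  m = 44² − 25·247 = -4239
m = -4239 < 0,  v_rel·d = 44 > 0  ⇒  outside

inside=no margin=-4239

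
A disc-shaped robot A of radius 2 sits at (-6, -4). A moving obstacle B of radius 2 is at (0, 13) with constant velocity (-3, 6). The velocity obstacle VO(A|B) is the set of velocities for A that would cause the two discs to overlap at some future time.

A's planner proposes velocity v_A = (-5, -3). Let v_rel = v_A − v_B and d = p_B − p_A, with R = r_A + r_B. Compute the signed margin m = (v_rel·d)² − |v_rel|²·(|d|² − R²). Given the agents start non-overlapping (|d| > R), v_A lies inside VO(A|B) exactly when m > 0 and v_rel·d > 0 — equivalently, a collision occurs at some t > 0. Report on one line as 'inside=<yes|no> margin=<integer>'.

d = (6, 17),  |d|² = 325;  R = 2+2 = 4,  c = 325−4² = 309
v_rel = (-2, -9),  |v_rel|² = 85;  v_rel·d = (-2)·(6) + (-9)·(17) = -165
85·t² + 330·t + 309 = 0  ⇒  m = (-165)² − 85·309 = 960
m = 960 > 0,  v_rel·d = -165 < 0  ⇒  outside

inside=no margin=960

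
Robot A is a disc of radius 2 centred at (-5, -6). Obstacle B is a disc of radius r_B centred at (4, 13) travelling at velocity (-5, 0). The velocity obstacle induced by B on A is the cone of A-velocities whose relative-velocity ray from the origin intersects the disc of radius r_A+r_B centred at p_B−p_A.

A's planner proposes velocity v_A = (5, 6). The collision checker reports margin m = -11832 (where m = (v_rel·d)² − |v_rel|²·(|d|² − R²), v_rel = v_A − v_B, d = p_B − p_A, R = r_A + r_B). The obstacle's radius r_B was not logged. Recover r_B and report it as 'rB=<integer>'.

m = -11832
d = (9, 19);  v_rel = (10, 6),  |v_rel|² = 136
v_rel×d = (10)·(19) − (6)·(9) = 136
since m = R²·136 − 136²:  R² = (18496 + -11832) / 136 = 49
R = √49 = 7  ⇒  r_B = 7 − 2 = 5

rB=5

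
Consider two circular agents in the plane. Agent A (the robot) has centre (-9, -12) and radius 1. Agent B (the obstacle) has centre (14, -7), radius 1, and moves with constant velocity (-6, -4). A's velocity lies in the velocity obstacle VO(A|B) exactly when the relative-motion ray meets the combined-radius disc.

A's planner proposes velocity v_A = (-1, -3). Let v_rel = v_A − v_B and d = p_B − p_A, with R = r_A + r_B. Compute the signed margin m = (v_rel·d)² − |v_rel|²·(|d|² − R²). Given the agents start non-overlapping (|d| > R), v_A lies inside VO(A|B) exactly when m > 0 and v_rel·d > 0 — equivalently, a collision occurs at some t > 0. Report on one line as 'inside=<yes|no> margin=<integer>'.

d = (23, 5),  |d|² = 554;  R = 1+1 = 2,  c = 554−2² = 550
v_rel = (5, 1),  |v_rel|² = 26;  v_rel·d = (5)·(23) + (1)·(5) = 120
26·t² − 240·t + 550 = 0  ⇒  m = 120² − 26·550 = 100
m = 100 > 0,  v_rel·d = 120 > 0  ⇒  inside

inside=yes margin=100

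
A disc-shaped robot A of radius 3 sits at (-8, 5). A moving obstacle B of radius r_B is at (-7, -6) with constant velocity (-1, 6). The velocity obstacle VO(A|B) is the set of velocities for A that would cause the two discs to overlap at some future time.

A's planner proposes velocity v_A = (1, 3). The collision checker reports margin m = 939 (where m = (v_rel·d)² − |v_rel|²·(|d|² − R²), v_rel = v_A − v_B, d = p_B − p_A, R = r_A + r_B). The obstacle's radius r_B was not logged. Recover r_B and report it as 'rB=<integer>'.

m = 939
d = (1, -11);  v_rel = (2, -3),  |v_rel|² = 13
v_rel×d = (2)·(-11) − (-3)·(1) = -19
since m = R²·13 − (-19)²:  R² = (361 + 939) / 13 = 100
R = √100 = 10  ⇒  r_B = 10 − 3 = 7

rB=7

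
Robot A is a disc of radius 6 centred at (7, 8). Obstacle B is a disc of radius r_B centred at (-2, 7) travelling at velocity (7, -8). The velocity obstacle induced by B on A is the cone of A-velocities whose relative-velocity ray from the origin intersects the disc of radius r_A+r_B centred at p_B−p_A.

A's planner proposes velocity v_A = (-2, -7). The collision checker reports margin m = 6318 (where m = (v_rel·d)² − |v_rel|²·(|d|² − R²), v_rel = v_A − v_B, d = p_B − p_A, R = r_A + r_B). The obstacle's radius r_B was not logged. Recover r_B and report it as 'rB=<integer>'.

m = 6318
d = (-9, -1);  v_rel = (-9, 1),  |v_rel|² = 82
v_rel×d = (-9)·(-1) − (1)·(-9) = 18
since m = R²·82 − 18²:  R² = (324 + 6318) / 82 = 81
R = √81 = 9  ⇒  r_B = 9 − 6 = 3

rB=3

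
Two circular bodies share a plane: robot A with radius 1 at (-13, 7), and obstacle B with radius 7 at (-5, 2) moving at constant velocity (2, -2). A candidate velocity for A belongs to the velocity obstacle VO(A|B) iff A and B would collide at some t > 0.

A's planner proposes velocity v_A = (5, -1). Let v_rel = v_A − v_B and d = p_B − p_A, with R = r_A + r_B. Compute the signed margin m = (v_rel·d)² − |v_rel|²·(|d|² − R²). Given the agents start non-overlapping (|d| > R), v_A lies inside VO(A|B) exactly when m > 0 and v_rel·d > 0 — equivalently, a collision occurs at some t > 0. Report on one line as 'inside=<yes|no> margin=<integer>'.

d = (8, -5),  |d|² = 89;  R = 1+7 = 8,  c = 89−8² = 25
v_rel = (3, 1),  |v_rel|² = 10;  v_rel·d = (3)·(8) + (1)·(-5) = 19
10·t² − 38·t + 25 = 0  ⇒  m = 19² − 10·25 = 111
m = 111 > 0,  v_rel·d = 19 > 0  ⇒  inside

inside=yes margin=111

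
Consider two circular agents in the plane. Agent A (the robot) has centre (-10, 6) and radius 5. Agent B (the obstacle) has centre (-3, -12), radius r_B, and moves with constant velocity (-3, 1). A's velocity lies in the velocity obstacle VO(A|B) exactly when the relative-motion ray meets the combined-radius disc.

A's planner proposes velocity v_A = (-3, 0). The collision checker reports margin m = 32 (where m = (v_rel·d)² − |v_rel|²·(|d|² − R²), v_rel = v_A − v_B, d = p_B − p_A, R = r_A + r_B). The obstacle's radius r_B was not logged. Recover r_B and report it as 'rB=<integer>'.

m = 32
d = (7, -18);  v_rel = (0, -1),  |v_rel|² = 1
v_rel×d = (0)·(-18) − (-1)·(7) = 7
since m = R²·1 − 7²:  R² = (49 + 32) / 1 = 81
R = √81 = 9  ⇒  r_B = 9 − 5 = 4

rB=4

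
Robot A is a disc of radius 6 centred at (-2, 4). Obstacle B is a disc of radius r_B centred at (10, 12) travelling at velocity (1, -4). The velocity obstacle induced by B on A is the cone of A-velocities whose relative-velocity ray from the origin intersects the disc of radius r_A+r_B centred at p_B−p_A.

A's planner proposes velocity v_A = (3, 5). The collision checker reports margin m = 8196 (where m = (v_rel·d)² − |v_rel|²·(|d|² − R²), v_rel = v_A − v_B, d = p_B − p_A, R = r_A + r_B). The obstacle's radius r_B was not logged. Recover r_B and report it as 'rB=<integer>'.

m = 8196
d = (12, 8);  v_rel = (2, 9),  |v_rel|² = 85
v_rel×d = (2)·(8) − (9)·(12) = -92
since m = R²·85 − (-92)²:  R² = (8464 + 8196) / 85 = 196
R = √196 = 14  ⇒  r_B = 14 − 6 = 8

rB=8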